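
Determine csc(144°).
csc(144°) = 1.701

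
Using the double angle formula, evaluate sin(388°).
sin(388°) = 2 sin 194° cos 194° = 0.4695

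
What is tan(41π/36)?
tan(41π/36) = 0.4663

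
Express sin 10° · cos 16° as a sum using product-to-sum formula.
sin 10° cos 16° = (1/2)[sin(10°+16°) + sin(10°-16°)]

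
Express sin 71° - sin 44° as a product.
sin 71° - sin 44° = 2 cos(57.5°) sin(13.5°)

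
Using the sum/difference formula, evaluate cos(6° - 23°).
cos(6° - 23°) = cos 6° cos 23° + sin 6° sin 23° = 0.9563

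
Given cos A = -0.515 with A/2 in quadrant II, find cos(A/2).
cos(A/2) = ±√((1 + cos A)/2); negative since A/2 ∈ QII, so cos(A/2) = -0.4924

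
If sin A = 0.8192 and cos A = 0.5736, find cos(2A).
cos(2A) = cos²A - sin²A = -0.3421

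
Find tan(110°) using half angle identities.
tan(110°) = sin 220° / (1 + cos 220°) = -2.747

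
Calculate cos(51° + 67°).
cos(51° + 67°) = cos 51° cos 67° - sin 51° sin 67° = -0.4695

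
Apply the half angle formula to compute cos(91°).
cos(91°) = -√((1 + cos 182°)/2) = -0.01745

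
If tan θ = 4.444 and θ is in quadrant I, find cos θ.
cos θ = 0.2195 (using tan²θ + 1 = sec²θ)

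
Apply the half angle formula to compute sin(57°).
sin(57°) = √((1 - cos 114°)/2) = 0.8387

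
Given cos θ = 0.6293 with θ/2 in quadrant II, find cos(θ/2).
cos(θ/2) = ±√((1 + cos θ)/2); negative since θ/2 ∈ QII, so cos(θ/2) = -0.9026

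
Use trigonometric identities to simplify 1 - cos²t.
1 - cos²t = sin²t (using Pythagorean identity)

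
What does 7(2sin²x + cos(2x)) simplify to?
7(2sin²x + cos(2x)) = 7 (using Double angle)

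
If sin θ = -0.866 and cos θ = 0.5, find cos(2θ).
cos(2θ) = cos²θ - sin²θ = -0.5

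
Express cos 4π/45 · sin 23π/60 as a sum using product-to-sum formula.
cos 4π/45 sin 23π/60 = (1/2)[sin(4π/45+23π/60) - sin(4π/45-23π/60)]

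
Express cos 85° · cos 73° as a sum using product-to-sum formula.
cos 85° cos 73° = (1/2)[cos(85°-73°) + cos(85°+73°)]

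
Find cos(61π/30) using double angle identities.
cos(61π/30) = cos²61π/60 - sin²61π/60 = 0.9945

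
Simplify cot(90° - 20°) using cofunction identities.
cot(90° - 20°) = tan(20°)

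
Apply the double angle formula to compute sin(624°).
sin(624°) = 2 sin 312° cos 312° = -0.9945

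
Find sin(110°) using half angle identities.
sin(110°) = √((1 - cos 220°)/2) = 0.9397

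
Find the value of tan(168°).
tan(168°) = -0.2126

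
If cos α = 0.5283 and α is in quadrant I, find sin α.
sin α = 0.8491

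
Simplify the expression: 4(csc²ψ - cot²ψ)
4(csc²ψ - cot²ψ) = 4 (using Pythagorean identity)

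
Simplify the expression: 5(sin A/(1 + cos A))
5(sin A/(1 + cos A)) = 5(tan(A/2)) (using Half angle)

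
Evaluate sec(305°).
sec(305°) = 1.743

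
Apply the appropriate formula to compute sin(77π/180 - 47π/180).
sin(77π/180 - 47π/180) = sin 77π/180 cos 47π/180 - cos 77π/180 sin 47π/180 = 1/2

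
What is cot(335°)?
cot(335°) = -2.145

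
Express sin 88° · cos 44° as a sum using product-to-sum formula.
sin 88° cos 44° = (1/2)[sin(88°+44°) + sin(88°-44°)]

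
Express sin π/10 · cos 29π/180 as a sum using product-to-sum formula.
sin π/10 cos 29π/180 = (1/2)[sin(π/10+29π/180) + sin(π/10-29π/180)]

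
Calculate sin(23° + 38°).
sin(23° + 38°) = sin 23° cos 38° + cos 23° sin 38° = 0.8746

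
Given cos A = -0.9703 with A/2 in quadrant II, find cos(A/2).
cos(A/2) = ±√((1 + cos A)/2); negative since A/2 ∈ QII, so cos(A/2) = -0.1219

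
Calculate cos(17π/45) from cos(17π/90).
cos(17π/45) = 2cos²17π/90 - 1 = 0.3746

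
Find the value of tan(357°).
tan(357°) = -0.05241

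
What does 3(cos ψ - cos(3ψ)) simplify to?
3(cos ψ - cos(3ψ)) = 3(2 sin(2ψ) sin ψ) (using Sum-to-product)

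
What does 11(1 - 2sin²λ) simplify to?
11(1 - 2sin²λ) = 11(cos(2λ)) (using Double angle)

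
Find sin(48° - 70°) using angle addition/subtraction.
sin(48° - 70°) = sin 48° cos 70° - cos 48° sin 70° = -0.3746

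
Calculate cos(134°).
cos(134°) = -0.6947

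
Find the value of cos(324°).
cos(324°) = 0.809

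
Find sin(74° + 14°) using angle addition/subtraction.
sin(74° + 14°) = sin 74° cos 14° + cos 74° sin 14° = 0.9994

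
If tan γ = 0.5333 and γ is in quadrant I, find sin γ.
sin γ = 0.4706 (using tan²γ + 1 = sec²γ)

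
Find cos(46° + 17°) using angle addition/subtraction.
cos(46° + 17°) = cos 46° cos 17° - sin 46° sin 17° = 0.454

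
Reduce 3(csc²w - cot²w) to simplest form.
3(csc²w - cot²w) = 3 (using Pythagorean identity)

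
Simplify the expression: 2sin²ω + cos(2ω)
2sin²ω + cos(2ω) = 1 (using Double angle)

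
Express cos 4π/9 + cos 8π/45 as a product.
cos 4π/9 + cos 8π/45 = 2 cos(14π/45) cos(2π/15)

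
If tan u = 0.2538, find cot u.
cot u = 1/tan u = 3.94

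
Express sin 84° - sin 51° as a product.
sin 84° - sin 51° = 2 cos(67.5°) sin(16.5°)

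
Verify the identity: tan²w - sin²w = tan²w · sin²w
LHS = sin²w/cos²w - sin²w = sin²w(1/cos²w - 1) = sin²w · (1 - cos²w)/cos²w = sin²w · sin²w/cos²w = sin²w · tan²w = RHS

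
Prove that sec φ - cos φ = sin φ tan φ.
LHS = 1/cos φ - cos φ = (1 - cos²φ)/cos φ = sin²φ/cos φ = sin φ · (sin φ/cos φ) = sin φ tan φ = RHS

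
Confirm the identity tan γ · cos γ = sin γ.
LHS = (sin γ/cos γ) · cos γ = sin γ = RHS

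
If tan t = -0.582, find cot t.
cot t = 1/tan t = -1.718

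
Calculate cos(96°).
cos(96°) = -0.1045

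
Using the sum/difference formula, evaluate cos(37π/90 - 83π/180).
cos(37π/90 - 83π/180) = cos 37π/90 cos 83π/180 + sin 37π/90 sin 83π/180 = 0.9877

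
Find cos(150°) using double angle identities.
cos(150°) = cos²75° - sin²75° = -√3/2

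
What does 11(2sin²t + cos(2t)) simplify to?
11(2sin²t + cos(2t)) = 11 (using Double angle)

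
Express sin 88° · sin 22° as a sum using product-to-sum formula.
sin 88° sin 22° = (1/2)[cos(88°-22°) - cos(88°+22°)]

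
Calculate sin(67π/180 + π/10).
sin(67π/180 + π/10) = sin 67π/180 cos π/10 + cos 67π/180 sin π/10 = 0.9962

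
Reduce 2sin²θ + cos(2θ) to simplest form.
2sin²θ + cos(2θ) = 1 (using Double angle)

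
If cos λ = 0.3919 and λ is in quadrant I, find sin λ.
sin λ = 0.92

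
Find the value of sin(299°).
sin(299°) = -0.8746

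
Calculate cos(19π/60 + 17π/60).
cos(19π/60 + 17π/60) = cos 19π/60 cos 17π/60 - sin 19π/60 sin 17π/60 = -0.309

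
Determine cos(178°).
cos(178°) = -0.9994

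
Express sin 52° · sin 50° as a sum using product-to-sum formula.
sin 52° sin 50° = (1/2)[cos(52°-50°) - cos(52°+50°)]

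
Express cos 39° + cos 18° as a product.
cos 39° + cos 18° = 2 cos(28.5°) cos(10.5°)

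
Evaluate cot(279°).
cot(279°) = -0.1584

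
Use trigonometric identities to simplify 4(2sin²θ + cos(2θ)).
4(2sin²θ + cos(2θ)) = 4 (using Double angle)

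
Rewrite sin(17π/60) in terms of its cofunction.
sin(17π/60) = cos(π/2 - 17π/60) = cos(13π/60)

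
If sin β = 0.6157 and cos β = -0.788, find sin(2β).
sin(2β) = 2 sin β cos β = -0.9703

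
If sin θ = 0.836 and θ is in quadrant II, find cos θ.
cos θ = -0.5487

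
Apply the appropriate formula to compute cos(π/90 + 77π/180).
cos(π/90 + 77π/180) = cos π/90 cos 77π/180 - sin π/90 sin 77π/180 = 0.1908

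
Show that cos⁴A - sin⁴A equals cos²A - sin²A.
LHS = (cos²A - sin²A)(cos²A + sin²A) = (cos²A - sin²A) · 1 = cos²A - sin²A = RHS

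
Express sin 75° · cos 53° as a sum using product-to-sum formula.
sin 75° cos 53° = (1/2)[sin(75°+53°) + sin(75°-53°)]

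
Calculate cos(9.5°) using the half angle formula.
cos(9.5°) = √((1 + cos 19°)/2) = 0.9863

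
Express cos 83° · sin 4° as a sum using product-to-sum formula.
cos 83° sin 4° = (1/2)[sin(83°+4°) - sin(83°-4°)]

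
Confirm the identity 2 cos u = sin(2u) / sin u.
RHS = 2 sin u cos u / sin u = 2 cos u = LHS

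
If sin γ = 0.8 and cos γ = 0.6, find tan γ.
tan γ = sin γ / cos γ = 1.333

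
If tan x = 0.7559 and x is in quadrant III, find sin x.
sin x = -0.603 (using tan²x + 1 = sec²x)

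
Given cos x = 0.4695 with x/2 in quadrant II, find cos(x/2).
cos(x/2) = ±√((1 + cos x)/2); negative since x/2 ∈ QII, so cos(x/2) = -0.8572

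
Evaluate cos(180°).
cos(180°) = -1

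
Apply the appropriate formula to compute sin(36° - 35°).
sin(36° - 35°) = sin 36° cos 35° - cos 36° sin 35° = 0.01745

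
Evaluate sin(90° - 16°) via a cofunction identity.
sin(90° - 16°) = cos(16°) = 0.9613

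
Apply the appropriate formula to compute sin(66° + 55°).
sin(66° + 55°) = sin 66° cos 55° + cos 66° sin 55° = 0.8572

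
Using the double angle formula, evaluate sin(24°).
sin(24°) = 2 sin 12° cos 12° = 0.4067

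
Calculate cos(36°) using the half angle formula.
cos(36°) = √((1 + cos 72°)/2) = 0.809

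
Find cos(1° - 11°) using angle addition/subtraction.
cos(1° - 11°) = cos 1° cos 11° + sin 1° sin 11° = 0.9848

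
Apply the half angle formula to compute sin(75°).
sin(75°) = √((1 - cos 150°)/2) = (√6+√2)/4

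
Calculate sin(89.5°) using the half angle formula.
sin(89.5°) = √((1 - cos 179°)/2) = 1.0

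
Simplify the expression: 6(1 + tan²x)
6(1 + tan²x) = 6(sec²x) (using Pythagorean identity)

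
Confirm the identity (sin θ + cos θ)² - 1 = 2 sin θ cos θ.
LHS = sin²θ + 2 sin θ cos θ + cos²θ - 1 = (sin²θ + cos²θ) + 2 sin θ cos θ - 1 = 1 + 2 sin θ cos θ - 1 = 2 sin θ cos θ = RHS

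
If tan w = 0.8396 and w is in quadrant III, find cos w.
cos w = -0.7659 (using tan²w + 1 = sec²w)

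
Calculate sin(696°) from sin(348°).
sin(696°) = 2 sin 348° cos 348° = -0.4067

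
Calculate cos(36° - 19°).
cos(36° - 19°) = cos 36° cos 19° + sin 36° sin 19° = 0.9563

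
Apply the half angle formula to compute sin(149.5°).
sin(149.5°) = √((1 - cos 299°)/2) = 0.5075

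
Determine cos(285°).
cos(285°) = (√6-√2)/4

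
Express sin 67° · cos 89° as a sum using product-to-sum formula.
sin 67° cos 89° = (1/2)[sin(67°+89°) + sin(67°-89°)]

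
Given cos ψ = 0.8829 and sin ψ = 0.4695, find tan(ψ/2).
tan(ψ/2) = sin ψ / (1 + cos ψ) = 0.2493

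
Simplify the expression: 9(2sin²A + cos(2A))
9(2sin²A + cos(2A)) = 9 (using Double angle)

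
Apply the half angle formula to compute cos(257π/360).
cos(257π/360) = -√((1 + cos 257π/180)/2) = -0.6225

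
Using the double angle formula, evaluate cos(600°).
cos(600°) = cos²300° - sin²300° = -1/2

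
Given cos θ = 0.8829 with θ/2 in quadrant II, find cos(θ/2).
cos(θ/2) = ±√((1 + cos θ)/2); negative since θ/2 ∈ QII, so cos(θ/2) = -0.9703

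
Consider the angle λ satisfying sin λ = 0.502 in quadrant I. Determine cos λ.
cos λ = √(1 - sin²λ) = 0.8649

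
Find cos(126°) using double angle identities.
cos(126°) = cos²63° - sin²63° = -0.5878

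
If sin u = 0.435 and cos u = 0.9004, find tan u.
tan u = sin u / cos u = 0.4831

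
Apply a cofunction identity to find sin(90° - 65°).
sin(90° - 65°) = cos(65°) = 0.4226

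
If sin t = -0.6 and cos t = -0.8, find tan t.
tan t = sin t / cos t = 0.75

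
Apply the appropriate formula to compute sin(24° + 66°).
sin(24° + 66°) = sin 24° cos 66° + cos 24° sin 66° = 1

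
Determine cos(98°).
cos(98°) = -0.1392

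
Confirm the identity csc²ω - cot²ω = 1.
LHS = 1/sin²ω - cos²ω/sin²ω = (1 - cos²ω)/sin²ω = sin²ω/sin²ω = 1 = RHS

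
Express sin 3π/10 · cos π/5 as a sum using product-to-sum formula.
sin 3π/10 cos π/5 = (1/2)[sin(3π/10+π/5) + sin(3π/10-π/5)]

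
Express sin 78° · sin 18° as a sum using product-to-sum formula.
sin 78° sin 18° = (1/2)[cos(78°-18°) - cos(78°+18°)]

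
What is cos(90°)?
cos(90°) = 0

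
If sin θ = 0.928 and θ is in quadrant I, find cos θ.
cos θ = 0.3726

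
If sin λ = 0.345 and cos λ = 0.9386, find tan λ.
tan λ = sin λ / cos λ = 0.3676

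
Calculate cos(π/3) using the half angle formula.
cos(π/3) = √((1 + cos 2π/3)/2) = 1/2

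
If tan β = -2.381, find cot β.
cot β = 1/tan β = -0.42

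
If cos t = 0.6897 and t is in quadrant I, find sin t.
sin t = 0.7241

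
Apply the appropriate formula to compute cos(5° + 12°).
cos(5° + 12°) = cos 5° cos 12° - sin 5° sin 12° = 0.9563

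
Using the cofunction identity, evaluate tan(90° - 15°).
tan(90° - 15°) = cot(15°) = 2+√3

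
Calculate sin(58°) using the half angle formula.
sin(58°) = √((1 - cos 116°)/2) = 0.848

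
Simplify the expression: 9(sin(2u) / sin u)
9(sin(2u) / sin u) = 9(2 cos u) (using Double angle)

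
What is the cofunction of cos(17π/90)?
cos(17π/90) = sin(π/2 - 17π/90) = sin(14π/45)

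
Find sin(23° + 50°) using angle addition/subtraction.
sin(23° + 50°) = sin 23° cos 50° + cos 23° sin 50° = 0.9563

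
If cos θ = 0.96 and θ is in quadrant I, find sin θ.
sin θ = 0.28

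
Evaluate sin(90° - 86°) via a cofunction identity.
sin(90° - 86°) = cos(86°) = 0.06976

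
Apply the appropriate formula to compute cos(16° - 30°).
cos(16° - 30°) = cos 16° cos 30° + sin 16° sin 30° = 0.9703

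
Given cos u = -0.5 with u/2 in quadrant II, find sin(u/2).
sin(u/2) = ±√((1 - cos u)/2); positive since u/2 ∈ QII, so sin(u/2) = √3/2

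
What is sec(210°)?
sec(210°) = -2√3/3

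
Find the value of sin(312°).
sin(312°) = -0.7431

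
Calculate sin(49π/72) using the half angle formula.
sin(49π/72) = √((1 - cos 49π/36)/2) = 0.8434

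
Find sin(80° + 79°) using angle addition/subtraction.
sin(80° + 79°) = sin 80° cos 79° + cos 80° sin 79° = 0.3584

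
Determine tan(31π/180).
tan(31π/180) = 0.6009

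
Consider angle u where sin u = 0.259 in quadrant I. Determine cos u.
cos u = √(1 - sin²u) = 0.9659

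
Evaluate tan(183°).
tan(183°) = 0.05241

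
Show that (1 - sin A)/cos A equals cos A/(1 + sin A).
LHS = (1 - sin A)(1 + sin A) / (cos A(1 + sin A)) = (1 - sin²A) / (cos A(1 + sin A)) = cos²A / (cos A(1 + sin A)) = cos A/(1 + sin A) = RHS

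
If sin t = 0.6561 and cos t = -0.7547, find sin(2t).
sin(2t) = 2 sin t cos t = -0.9903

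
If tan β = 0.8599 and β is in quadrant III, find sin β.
sin β = -0.652 (using tan²β + 1 = sec²β)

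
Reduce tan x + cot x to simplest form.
tan x + cot x = sec x csc x (using Quotient identities)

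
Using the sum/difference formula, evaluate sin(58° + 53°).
sin(58° + 53°) = sin 58° cos 53° + cos 58° sin 53° = 0.9336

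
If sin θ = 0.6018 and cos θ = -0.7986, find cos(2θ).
cos(2θ) = cos²θ - sin²θ = 0.2756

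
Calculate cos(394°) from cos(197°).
cos(394°) = cos²197° - sin²197° = 0.829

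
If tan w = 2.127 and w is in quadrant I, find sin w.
sin w = 0.905 (using tan²w + 1 = sec²w)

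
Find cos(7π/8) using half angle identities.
cos(7π/8) = -√((1 + cos 7π/4)/2) = -0.9239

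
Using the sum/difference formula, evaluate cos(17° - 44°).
cos(17° - 44°) = cos 17° cos 44° + sin 17° sin 44° = 0.891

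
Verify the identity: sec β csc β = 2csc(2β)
RHS = 2/sin(2β) = 2/(2 sin β cos β) = 1/(sin β cos β) = (1/cos β)(1/sin β) = sec β csc β = LHS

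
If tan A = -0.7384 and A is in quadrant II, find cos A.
cos A = -0.8045 (using tan²A + 1 = sec²A)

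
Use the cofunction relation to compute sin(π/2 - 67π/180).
sin(π/2 - 67π/180) = cos(67π/180) = 0.3907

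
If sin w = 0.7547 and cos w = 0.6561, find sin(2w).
sin(2w) = 2 sin w cos w = 0.9903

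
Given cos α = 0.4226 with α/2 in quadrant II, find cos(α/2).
cos(α/2) = ±√((1 + cos α)/2); negative since α/2 ∈ QII, so cos(α/2) = -0.8434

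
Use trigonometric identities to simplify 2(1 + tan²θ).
2(1 + tan²θ) = 2(sec²θ) (using Pythagorean identity)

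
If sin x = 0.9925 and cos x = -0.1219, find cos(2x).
cos(2x) = cos²x - sin²x = -0.9702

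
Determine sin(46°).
sin(46°) = 0.7193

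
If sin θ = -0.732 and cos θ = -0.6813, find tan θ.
tan θ = sin θ / cos θ = 1.074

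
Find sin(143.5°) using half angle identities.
sin(143.5°) = √((1 - cos 287°)/2) = 0.5948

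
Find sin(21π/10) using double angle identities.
sin(21π/10) = 2 sin 21π/20 cos 21π/20 = 0.309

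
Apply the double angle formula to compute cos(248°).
cos(248°) = cos²124° - sin²124° = -0.3746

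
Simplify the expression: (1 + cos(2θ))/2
(1 + cos(2θ))/2 = cos²θ (using Power reduction)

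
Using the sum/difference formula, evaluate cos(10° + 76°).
cos(10° + 76°) = cos 10° cos 76° - sin 10° sin 76° = 0.06976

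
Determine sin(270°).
sin(270°) = -1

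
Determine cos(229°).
cos(229°) = -0.6561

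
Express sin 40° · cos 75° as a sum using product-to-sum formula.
sin 40° cos 75° = (1/2)[sin(40°+75°) + sin(40°-75°)]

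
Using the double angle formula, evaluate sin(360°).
sin(360°) = 2 sin 180° cos 180° = 0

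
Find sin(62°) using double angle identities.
sin(62°) = 2 sin 31° cos 31° = 0.8829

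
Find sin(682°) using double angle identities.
sin(682°) = 2 sin 341° cos 341° = -0.6157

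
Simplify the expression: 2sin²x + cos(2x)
2sin²x + cos(2x) = 1 (using Double angle)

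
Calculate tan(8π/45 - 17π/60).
tan(8π/45 - 17π/60) = (tan 8π/45 - tan 17π/60)/(1 + tan 8π/45 tan 17π/60) = -0.3443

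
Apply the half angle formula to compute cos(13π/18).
cos(13π/18) = -√((1 + cos 13π/9)/2) = -0.6428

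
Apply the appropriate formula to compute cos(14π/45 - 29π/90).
cos(14π/45 - 29π/90) = cos 14π/45 cos 29π/90 + sin 14π/45 sin 29π/90 = 0.9994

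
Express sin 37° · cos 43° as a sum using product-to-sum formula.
sin 37° cos 43° = (1/2)[sin(37°+43°) + sin(37°-43°)]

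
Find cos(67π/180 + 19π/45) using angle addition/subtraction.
cos(67π/180 + 19π/45) = cos 67π/180 cos 19π/45 - sin 67π/180 sin 19π/45 = -0.7986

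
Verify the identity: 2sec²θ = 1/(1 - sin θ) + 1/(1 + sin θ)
RHS = [(1 + sin θ) + (1 - sin θ)] / [(1 - sin θ)(1 + sin θ)] = 2/(1 - sin²θ) = 2/cos²θ = 2sec²θ = LHS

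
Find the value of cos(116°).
cos(116°) = -0.4384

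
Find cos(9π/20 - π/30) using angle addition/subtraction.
cos(9π/20 - π/30) = cos 9π/20 cos π/30 + sin 9π/20 sin π/30 = (√6-√2)/4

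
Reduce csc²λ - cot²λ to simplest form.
csc²λ - cot²λ = 1 (using Pythagorean identity)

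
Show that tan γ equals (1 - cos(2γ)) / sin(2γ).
RHS = 2sin²γ / (2 sin γ cos γ) = sin γ/cos γ = tan γ = LHS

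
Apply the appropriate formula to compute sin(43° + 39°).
sin(43° + 39°) = sin 43° cos 39° + cos 43° sin 39° = 0.9903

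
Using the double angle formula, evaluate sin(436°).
sin(436°) = 2 sin 218° cos 218° = 0.9703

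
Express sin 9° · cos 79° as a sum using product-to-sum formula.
sin 9° cos 79° = (1/2)[sin(9°+79°) + sin(9°-79°)]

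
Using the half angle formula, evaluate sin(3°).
sin(3°) = √((1 - cos 6°)/2) = 0.05234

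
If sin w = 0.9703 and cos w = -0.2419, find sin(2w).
sin(2w) = 2 sin w cos w = -0.4694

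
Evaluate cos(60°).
cos(60°) = 1/2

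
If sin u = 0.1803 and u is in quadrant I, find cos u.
cos u = 0.9836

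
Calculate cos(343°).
cos(343°) = 0.9563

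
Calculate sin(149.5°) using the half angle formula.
sin(149.5°) = √((1 - cos 299°)/2) = 0.5075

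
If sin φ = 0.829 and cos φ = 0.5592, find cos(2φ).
cos(2φ) = cos²φ - sin²φ = -0.3745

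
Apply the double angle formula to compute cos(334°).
cos(334°) = cos²167° - sin²167° = 0.8988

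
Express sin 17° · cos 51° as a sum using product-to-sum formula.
sin 17° cos 51° = (1/2)[sin(17°+51°) + sin(17°-51°)]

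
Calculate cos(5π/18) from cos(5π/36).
cos(5π/18) = 2cos²5π/36 - 1 = 0.6428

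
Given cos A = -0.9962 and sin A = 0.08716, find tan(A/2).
tan(A/2) = sin A / (1 + cos A) = 22.94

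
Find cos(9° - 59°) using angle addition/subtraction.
cos(9° - 59°) = cos 9° cos 59° + sin 9° sin 59° = 0.6428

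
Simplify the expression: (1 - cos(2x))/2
(1 - cos(2x))/2 = sin²x (using Power reduction)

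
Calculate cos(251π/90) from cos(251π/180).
cos(251π/90) = cos²251π/180 - sin²251π/180 = -0.788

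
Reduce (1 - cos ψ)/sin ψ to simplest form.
(1 - cos ψ)/sin ψ = tan(ψ/2) (using Half angle)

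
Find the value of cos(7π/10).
cos(7π/10) = -0.5878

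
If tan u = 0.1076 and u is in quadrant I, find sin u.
sin u = 0.107 (using tan²u + 1 = sec²u)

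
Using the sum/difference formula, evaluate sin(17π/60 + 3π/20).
sin(17π/60 + 3π/20) = sin 17π/60 cos 3π/20 + cos 17π/60 sin 3π/20 = 0.9781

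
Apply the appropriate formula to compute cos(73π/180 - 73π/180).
cos(73π/180 - 73π/180) = cos 73π/180 cos 73π/180 + sin 73π/180 sin 73π/180 = 1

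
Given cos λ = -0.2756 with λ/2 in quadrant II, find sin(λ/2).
sin(λ/2) = ±√((1 - cos λ)/2); positive since λ/2 ∈ QII, so sin(λ/2) = 0.7986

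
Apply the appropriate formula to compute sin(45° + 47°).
sin(45° + 47°) = sin 45° cos 47° + cos 45° sin 47° = 0.9994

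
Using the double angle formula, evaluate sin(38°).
sin(38°) = 2 sin 19° cos 19° = 0.6157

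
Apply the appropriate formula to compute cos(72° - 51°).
cos(72° - 51°) = cos 72° cos 51° + sin 72° sin 51° = 0.9336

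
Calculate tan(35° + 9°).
tan(35° + 9°) = (tan 35° + tan 9°)/(1 - tan 35° tan 9°) = 0.9657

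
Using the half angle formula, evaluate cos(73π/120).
cos(73π/120) = -√((1 + cos 73π/60)/2) = -0.3338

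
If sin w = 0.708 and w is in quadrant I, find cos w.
cos w = 0.7062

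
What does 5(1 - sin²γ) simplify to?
5(1 - sin²γ) = 5(cos²γ) (using Pythagorean identity)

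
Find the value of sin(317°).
sin(317°) = -0.682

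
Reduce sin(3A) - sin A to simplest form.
sin(3A) - sin A = 2 cos(2A) sin A (using Sum-to-product)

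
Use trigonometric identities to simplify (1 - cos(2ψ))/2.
(1 - cos(2ψ))/2 = sin²ψ (using Power reduction)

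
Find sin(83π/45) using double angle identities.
sin(83π/45) = 2 sin 83π/90 cos 83π/90 = -0.4695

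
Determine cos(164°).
cos(164°) = -0.9613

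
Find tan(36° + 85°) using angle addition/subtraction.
tan(36° + 85°) = (tan 36° + tan 85°)/(1 - tan 36° tan 85°) = -1.664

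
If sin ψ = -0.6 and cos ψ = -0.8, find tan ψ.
tan ψ = sin ψ / cos ψ = 0.75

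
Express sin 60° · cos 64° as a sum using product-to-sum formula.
sin 60° cos 64° = (1/2)[sin(60°+64°) + sin(60°-64°)]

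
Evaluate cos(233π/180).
cos(233π/180) = -0.6018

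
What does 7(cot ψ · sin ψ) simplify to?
7(cot ψ · sin ψ) = 7(cos ψ) (using Quotient identity)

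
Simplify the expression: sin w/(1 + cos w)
sin w/(1 + cos w) = tan(w/2) (using Half angle)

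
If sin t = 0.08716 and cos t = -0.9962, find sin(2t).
sin(2t) = 2 sin t cos t = -0.1737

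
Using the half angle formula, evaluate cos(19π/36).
cos(19π/36) = -√((1 + cos 19π/18)/2) = -0.08716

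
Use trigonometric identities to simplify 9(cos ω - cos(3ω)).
9(cos ω - cos(3ω)) = 9(2 sin(2ω) sin ω) (using Sum-to-product)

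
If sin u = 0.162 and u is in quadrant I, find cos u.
cos u = 0.9868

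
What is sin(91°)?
sin(91°) = 0.9998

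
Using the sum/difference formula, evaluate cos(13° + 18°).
cos(13° + 18°) = cos 13° cos 18° - sin 13° sin 18° = 0.8572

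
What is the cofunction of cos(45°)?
cos(45°) = sin(90° - 45°) = sin(45°)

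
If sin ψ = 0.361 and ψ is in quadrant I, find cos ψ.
cos ψ = 0.9326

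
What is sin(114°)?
sin(114°) = 0.9135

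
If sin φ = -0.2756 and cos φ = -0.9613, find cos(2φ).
cos(2φ) = cos²φ - sin²φ = 0.8481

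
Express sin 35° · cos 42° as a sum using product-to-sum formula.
sin 35° cos 42° = (1/2)[sin(35°+42°) + sin(35°-42°)]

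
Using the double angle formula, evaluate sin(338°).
sin(338°) = 2 sin 169° cos 169° = -0.3746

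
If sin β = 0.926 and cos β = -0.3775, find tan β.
tan β = sin β / cos β = -2.453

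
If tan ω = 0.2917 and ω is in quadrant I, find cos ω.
cos ω = 0.96 (using tan²ω + 1 = sec²ω)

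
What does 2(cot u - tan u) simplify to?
2(cot u - tan u) = 2(2 cot(2u)) (using Double angle)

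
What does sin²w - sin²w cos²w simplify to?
sin²w - sin²w cos²w = sin⁴w (using Factoring)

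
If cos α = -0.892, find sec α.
sec α = 1/cos α = -1.121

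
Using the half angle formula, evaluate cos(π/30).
cos(π/30) = √((1 + cos π/15)/2) = 0.9945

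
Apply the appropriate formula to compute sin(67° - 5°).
sin(67° - 5°) = sin 67° cos 5° - cos 67° sin 5° = 0.8829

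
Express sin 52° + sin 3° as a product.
sin 52° + sin 3° = 2 sin(27.5°) cos(24.5°)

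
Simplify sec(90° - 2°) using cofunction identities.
sec(90° - 2°) = csc(2°)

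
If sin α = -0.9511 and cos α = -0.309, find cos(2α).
cos(2α) = cos²α - sin²α = -0.8091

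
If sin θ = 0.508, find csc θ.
csc θ = 1/sin θ = 1.969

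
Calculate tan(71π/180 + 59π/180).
tan(71π/180 + 59π/180) = (tan 71π/180 + tan 59π/180)/(1 - tan 71π/180 tan 59π/180) = -1.192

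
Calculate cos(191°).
cos(191°) = -0.9816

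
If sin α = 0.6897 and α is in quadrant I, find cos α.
cos α = 0.7241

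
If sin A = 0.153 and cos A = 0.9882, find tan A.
tan A = sin A / cos A = 0.1548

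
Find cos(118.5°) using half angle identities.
cos(118.5°) = -√((1 + cos 237°)/2) = -0.4772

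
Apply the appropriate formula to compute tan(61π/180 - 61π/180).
tan(61π/180 - 61π/180) = (tan 61π/180 - tan 61π/180)/(1 + tan 61π/180 tan 61π/180) = 0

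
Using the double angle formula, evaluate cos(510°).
cos(510°) = cos²255° - sin²255° = -√3/2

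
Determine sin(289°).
sin(289°) = -0.9455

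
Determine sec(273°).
sec(273°) = 19.11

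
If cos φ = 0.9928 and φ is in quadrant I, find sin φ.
sin φ = 0.1198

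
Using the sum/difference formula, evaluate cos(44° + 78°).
cos(44° + 78°) = cos 44° cos 78° - sin 44° sin 78° = -0.5299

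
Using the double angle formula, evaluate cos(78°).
cos(78°) = cos²39° - sin²39° = 0.2079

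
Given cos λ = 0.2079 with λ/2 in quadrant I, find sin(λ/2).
sin(λ/2) = ±√((1 - cos λ)/2); positive since λ/2 ∈ QI, so sin(λ/2) = 0.6293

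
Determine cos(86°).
cos(86°) = 0.06976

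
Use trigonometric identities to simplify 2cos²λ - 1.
2cos²λ - 1 = cos(2λ) (using Double angle)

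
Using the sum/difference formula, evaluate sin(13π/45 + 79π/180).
sin(13π/45 + 79π/180) = sin 13π/45 cos 79π/180 + cos 13π/45 sin 79π/180 = 0.7547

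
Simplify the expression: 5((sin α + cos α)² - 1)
5((sin α + cos α)² - 1) = 5(sin(2α)) (using Pythagorean + double angle)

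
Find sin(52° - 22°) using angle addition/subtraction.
sin(52° - 22°) = sin 52° cos 22° - cos 52° sin 22° = 1/2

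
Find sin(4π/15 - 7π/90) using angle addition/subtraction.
sin(4π/15 - 7π/90) = sin 4π/15 cos 7π/90 - cos 4π/15 sin 7π/90 = 0.5592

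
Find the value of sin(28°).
sin(28°) = 0.4695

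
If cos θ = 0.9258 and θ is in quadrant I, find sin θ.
sin θ = 0.378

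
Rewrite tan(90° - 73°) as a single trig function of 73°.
tan(90° - 73°) = cot(73°)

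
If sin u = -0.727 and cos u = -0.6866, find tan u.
tan u = sin u / cos u = 1.059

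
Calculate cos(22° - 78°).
cos(22° - 78°) = cos 22° cos 78° + sin 22° sin 78° = 0.5592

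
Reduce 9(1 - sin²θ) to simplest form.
9(1 - sin²θ) = 9(cos²θ) (using Pythagorean identity)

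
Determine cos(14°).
cos(14°) = 0.9703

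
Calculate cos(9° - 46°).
cos(9° - 46°) = cos 9° cos 46° + sin 9° sin 46° = 0.7986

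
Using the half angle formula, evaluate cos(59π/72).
cos(59π/72) = -√((1 + cos 59π/36)/2) = -0.8434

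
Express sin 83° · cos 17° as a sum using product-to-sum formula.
sin 83° cos 17° = (1/2)[sin(83°+17°) + sin(83°-17°)]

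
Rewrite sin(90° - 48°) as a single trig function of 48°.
sin(90° - 48°) = cos(48°)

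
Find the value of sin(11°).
sin(11°) = 0.1908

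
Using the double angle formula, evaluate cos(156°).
cos(156°) = cos²78° - sin²78° = -0.9135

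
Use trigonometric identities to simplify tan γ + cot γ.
tan γ + cot γ = sec γ csc γ (using Quotient identities)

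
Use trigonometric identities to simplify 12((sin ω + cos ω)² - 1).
12((sin ω + cos ω)² - 1) = 12(sin(2ω)) (using Pythagorean + double angle)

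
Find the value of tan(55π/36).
tan(55π/36) = -11.43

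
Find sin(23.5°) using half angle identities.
sin(23.5°) = √((1 - cos 47°)/2) = 0.3987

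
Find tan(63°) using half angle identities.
tan(63°) = sin 126° / (1 + cos 126°) = 1.963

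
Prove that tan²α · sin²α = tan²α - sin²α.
RHS = sin²α/cos²α - sin²α = sin²α(1/cos²α - 1) = sin²α · (1 - cos²α)/cos²α = sin²α · sin²α/cos²α = sin²α · tan²α = LHS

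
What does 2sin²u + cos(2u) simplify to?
2sin²u + cos(2u) = 1 (using Double angle)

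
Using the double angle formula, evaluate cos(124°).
cos(124°) = cos²62° - sin²62° = -0.5592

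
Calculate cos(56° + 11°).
cos(56° + 11°) = cos 56° cos 11° - sin 56° sin 11° = 0.3907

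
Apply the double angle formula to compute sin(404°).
sin(404°) = 2 sin 202° cos 202° = 0.6947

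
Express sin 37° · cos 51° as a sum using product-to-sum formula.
sin 37° cos 51° = (1/2)[sin(37°+51°) + sin(37°-51°)]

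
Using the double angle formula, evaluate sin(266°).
sin(266°) = 2 sin 133° cos 133° = -0.9976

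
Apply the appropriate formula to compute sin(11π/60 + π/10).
sin(11π/60 + π/10) = sin 11π/60 cos π/10 + cos 11π/60 sin π/10 = 0.7771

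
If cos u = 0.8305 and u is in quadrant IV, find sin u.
sin u = -0.557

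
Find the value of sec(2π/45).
sec(2π/45) = 1.01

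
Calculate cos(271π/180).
cos(271π/180) = 0.01745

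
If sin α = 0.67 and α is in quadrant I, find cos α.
cos α = 0.7424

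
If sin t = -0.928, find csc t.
csc t = 1/sin t = -1.078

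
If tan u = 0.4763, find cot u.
cot u = 1/tan u = 2.1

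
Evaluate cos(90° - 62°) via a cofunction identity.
cos(90° - 62°) = sin(62°) = 0.8829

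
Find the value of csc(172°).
csc(172°) = 7.185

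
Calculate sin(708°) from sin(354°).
sin(708°) = 2 sin 354° cos 354° = -0.2079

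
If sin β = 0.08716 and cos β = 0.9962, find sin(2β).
sin(2β) = 2 sin β cos β = 0.1737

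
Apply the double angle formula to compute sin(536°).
sin(536°) = 2 sin 268° cos 268° = 0.06976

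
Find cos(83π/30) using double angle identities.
cos(83π/30) = cos²83π/60 - sin²83π/60 = -0.7431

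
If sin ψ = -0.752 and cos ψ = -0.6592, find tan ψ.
tan ψ = sin ψ / cos ψ = 1.141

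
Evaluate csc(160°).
csc(160°) = 2.924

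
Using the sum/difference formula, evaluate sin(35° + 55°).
sin(35° + 55°) = sin 35° cos 55° + cos 35° sin 55° = 1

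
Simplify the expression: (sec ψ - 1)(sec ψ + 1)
(sec ψ - 1)(sec ψ + 1) = tan²ψ (using Diff. of squares)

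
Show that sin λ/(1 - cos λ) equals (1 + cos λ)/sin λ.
LHS = sin λ(1 + cos λ) / ((1 - cos λ)(1 + cos λ)) = sin λ(1 + cos λ) / (1 - cos²λ) = sin λ(1 + cos λ) / sin²λ = (1 + cos λ)/sin λ = RHS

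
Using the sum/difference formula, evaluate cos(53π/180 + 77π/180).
cos(53π/180 + 77π/180) = cos 53π/180 cos 77π/180 - sin 53π/180 sin 77π/180 = -0.6428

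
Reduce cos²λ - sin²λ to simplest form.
cos²λ - sin²λ = cos(2λ) (using Double angle)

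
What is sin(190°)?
sin(190°) = -0.1736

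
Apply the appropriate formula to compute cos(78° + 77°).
cos(78° + 77°) = cos 78° cos 77° - sin 78° sin 77° = -0.9063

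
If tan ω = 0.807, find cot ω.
cot ω = 1/tan ω = 1.239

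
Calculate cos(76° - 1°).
cos(76° - 1°) = cos 76° cos 1° + sin 76° sin 1° = (√6-√2)/4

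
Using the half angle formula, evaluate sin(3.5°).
sin(3.5°) = √((1 - cos 7°)/2) = 0.06105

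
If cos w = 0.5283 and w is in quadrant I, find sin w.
sin w = 0.8491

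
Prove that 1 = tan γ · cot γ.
RHS = (sin γ/cos γ) · (cos γ/sin γ) = 1 = LHS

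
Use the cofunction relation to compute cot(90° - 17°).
cot(90° - 17°) = tan(17°) = 0.3057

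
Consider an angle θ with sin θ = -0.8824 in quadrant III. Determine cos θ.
cos θ = ±√(1 - sin²θ) = -0.4705 (negative in QIII)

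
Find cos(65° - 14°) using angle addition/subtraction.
cos(65° - 14°) = cos 65° cos 14° + sin 65° sin 14° = 0.6293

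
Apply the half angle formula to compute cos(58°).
cos(58°) = √((1 + cos 116°)/2) = 0.5299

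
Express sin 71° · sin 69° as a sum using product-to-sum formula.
sin 71° sin 69° = (1/2)[cos(71°-69°) - cos(71°+69°)]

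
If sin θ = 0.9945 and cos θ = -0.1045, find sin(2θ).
sin(2θ) = 2 sin θ cos θ = -0.2079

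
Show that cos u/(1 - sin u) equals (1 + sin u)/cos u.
RHS = (1 + sin u)(1 - sin u) / (cos u(1 - sin u)) = (1 - sin²u) / (cos u(1 - sin u)) = cos²u / (cos u(1 - sin u)) = cos u/(1 - sin u) = LHS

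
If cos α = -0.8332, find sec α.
sec α = 1/cos α = -1.2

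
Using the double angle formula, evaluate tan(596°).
tan(596°) = 2 tan 298° / (1 - tan²298°) = 1.483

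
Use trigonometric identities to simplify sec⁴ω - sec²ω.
sec⁴ω - sec²ω = tan⁴ω + tan²ω (using Pythagorean)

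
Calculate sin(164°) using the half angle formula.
sin(164°) = √((1 - cos 328°)/2) = 0.2756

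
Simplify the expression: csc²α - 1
csc²α - 1 = cot²α (using Pythagorean identity)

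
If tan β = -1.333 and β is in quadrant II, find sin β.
sin β = 0.7999 (using tan²β + 1 = sec²β)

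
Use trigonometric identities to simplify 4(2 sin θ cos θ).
4(2 sin θ cos θ) = 4(sin(2θ)) (using Double angle)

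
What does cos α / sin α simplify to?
cos α / sin α = cot α (using Quotient identity)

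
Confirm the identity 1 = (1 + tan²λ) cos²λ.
RHS = sec²λ · cos²λ = (1/cos²λ) · cos²λ = 1 = LHS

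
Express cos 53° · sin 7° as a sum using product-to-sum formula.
cos 53° sin 7° = (1/2)[sin(53°+7°) - sin(53°-7°)]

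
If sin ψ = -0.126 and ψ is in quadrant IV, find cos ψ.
cos ψ = 0.992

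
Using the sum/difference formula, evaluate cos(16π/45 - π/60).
cos(16π/45 - π/60) = cos 16π/45 cos π/60 + sin 16π/45 sin π/60 = 0.4848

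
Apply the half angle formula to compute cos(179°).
cos(179°) = -√((1 + cos 358°)/2) = -0.9998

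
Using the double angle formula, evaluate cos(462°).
cos(462°) = cos²231° - sin²231° = -0.2079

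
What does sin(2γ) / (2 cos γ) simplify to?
sin(2γ) / (2 cos γ) = sin γ (using Double angle)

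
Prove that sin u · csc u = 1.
LHS = sin u · (1/sin u) = 1 = RHS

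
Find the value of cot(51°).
cot(51°) = 0.8098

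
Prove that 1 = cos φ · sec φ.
RHS = cos φ · (1/cos φ) = 1 = LHS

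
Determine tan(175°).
tan(175°) = -0.08749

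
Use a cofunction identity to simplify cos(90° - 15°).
cos(90° - 15°) = sin(15°)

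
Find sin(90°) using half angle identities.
sin(90°) = √((1 - cos 180°)/2) = 1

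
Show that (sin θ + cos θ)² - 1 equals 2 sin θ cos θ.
LHS = sin²θ + 2 sin θ cos θ + cos²θ - 1 = (sin²θ + cos²θ) + 2 sin θ cos θ - 1 = 1 + 2 sin θ cos θ - 1 = 2 sin θ cos θ = RHS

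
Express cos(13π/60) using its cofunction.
cos(13π/60) = sin(π/2 - 13π/60) = sin(17π/60)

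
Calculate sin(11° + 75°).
sin(11° + 75°) = sin 11° cos 75° + cos 11° sin 75° = 0.9976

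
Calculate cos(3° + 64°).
cos(3° + 64°) = cos 3° cos 64° - sin 3° sin 64° = 0.3907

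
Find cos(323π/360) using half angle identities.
cos(323π/360) = -√((1 + cos 323π/180)/2) = -0.9483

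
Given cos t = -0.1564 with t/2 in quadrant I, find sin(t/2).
sin(t/2) = ±√((1 - cos t)/2); positive since t/2 ∈ QI, so sin(t/2) = 0.7604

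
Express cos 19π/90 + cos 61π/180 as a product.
cos 19π/90 + cos 61π/180 = 2 cos(11π/40) cos(-23π/360)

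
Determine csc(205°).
csc(205°) = -2.366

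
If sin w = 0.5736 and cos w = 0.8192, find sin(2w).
sin(2w) = 2 sin w cos w = 0.9398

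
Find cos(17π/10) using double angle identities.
cos(17π/10) = cos²17π/20 - sin²17π/20 = 0.5878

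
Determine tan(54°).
tan(54°) = 1.376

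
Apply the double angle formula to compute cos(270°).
cos(270°) = cos²135° - sin²135° = 0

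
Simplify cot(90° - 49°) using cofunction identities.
cot(90° - 49°) = tan(49°)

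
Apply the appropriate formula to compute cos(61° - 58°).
cos(61° - 58°) = cos 61° cos 58° + sin 61° sin 58° = 0.9986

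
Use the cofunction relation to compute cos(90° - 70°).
cos(90° - 70°) = sin(70°) = 0.9397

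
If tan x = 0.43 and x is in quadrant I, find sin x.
sin x = 0.395 (using tan²x + 1 = sec²x)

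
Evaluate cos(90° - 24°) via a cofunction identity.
cos(90° - 24°) = sin(24°) = 0.4067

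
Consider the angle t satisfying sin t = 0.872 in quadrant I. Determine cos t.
cos t = √(1 - sin²t) = 0.4895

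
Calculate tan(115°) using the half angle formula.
tan(115°) = sin 230° / (1 + cos 230°) = -2.145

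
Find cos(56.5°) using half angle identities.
cos(56.5°) = √((1 + cos 113°)/2) = 0.5519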